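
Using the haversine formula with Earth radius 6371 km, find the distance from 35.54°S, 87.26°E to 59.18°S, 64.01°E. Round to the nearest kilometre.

3123 km

Δλ = 64.01 − 87.26 = -23.25°.
Δφ = -59.18 − -35.54 = -23.64°.
a = sin²(Δφ/2) + cos φ₁ · cos φ₂ · sin²(Δλ/2) = 0.058886.
c = 2·atan2(√a, √(1−a)) = 0.49022 rad → d = 6371·c ≈ 3123.22 km.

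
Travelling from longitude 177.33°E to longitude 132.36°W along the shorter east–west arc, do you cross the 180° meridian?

Naïve |-132.36 − 177.33| = 309.69° > 180°, so the shorter arc goes the other way round — across 180°.
Signed shortest Δλ = ((-132.36 − 177.33 + 180) mod 360) − 180 = 50.31°.
Going east by 50.31° from +177.33° passes through 180° before reaching -132.36°.

Yes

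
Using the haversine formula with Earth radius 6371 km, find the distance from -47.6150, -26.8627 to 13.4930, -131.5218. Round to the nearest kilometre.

Δλ = -131.5218 − -26.8627 = -104.6591°.
Δφ = 13.4930 − -47.6150 = 61.1080°.
a = sin²(Δφ/2) + cos φ₁ · cos φ₂ · sin²(Δλ/2) = 0.669114.
c = 2·atan2(√a, √(1−a)) = 1.91583 rad → d = 6371·c ≈ 12205.76 km.

12206 km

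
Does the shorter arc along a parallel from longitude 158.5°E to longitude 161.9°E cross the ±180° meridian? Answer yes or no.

Signed shortest Δλ = ((161.9 − 158.5 + 180) mod 360) − 180 = 3.4°.
Going east by 3.4° from +158.5° reaches +161.9° without touching 180°.

No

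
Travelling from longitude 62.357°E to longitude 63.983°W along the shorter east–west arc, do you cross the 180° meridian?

Signed shortest Δλ = ((-63.983 − 62.357 + 180) mod 360) − 180 = -126.34°.
Going west by 126.34° from +62.357° reaches -63.983° without touching 180°.

No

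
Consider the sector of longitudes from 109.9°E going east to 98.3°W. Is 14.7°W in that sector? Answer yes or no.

No

Band width going east from +109.9° to -98.3°: ((-98.3 − 109.9) mod 360) = 151.8°.
Offset of -14.7° east of the west edge: ((-14.7 − 109.9) mod 360) = 235.4°.
235.4° > 151.8° ⇒ outside.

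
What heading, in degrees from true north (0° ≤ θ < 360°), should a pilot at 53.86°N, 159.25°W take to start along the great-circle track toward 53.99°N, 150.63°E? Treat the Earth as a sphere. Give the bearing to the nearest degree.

Δλ = 150.63 − -159.25 = 309.88°; wrapped into (−180°, 180°]: -50.12°.
θ = atan2( sin Δλ · cos φ₂ , cos φ₁ · sin φ₂ − sin φ₁ · cos φ₂ · cos Δλ )
  = atan2(-0.45117, 0.17263) = -69.061° → normalised to [0°, 360°): 290.939°.

291°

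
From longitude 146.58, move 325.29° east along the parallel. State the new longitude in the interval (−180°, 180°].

+111.87°

Start at +146.58°; shift +325.29° → +471.87°.
+471.87° lies outside (−180°, 180°]; subtract 360° → +111.87°.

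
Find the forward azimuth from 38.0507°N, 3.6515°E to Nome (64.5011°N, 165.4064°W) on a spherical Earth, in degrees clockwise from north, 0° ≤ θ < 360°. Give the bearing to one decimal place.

355.2°

Δλ = -165.4064 − 3.6515 = -169.0579°.
θ = atan2( sin Δλ · cos φ₂ , cos φ₁ · sin φ₂ − sin φ₁ · cos φ₂ · cos Δλ )
  = atan2(-0.08172, 0.97128) = -4.809° → normalised to [0°, 360°): 355.191°.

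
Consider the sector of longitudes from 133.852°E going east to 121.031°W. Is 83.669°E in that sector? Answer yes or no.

Band width going east from +133.852° to -121.031°: ((-121.031 − 133.852) mod 360) = 105.117°.
Offset of +83.669° east of the west edge: ((83.669 − 133.852) mod 360) = 309.817°.
309.817° > 105.117° ⇒ outside.

No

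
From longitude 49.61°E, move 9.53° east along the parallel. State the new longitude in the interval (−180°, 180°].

Start at +49.61°; shift +9.53° → +59.14°.
+59.14° already lies in (−180°, 180°].

59.14°E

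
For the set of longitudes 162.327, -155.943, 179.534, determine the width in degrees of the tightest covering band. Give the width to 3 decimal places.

Sort the longitudes: -155.943°, +162.327°, +179.534°.
Eastward gaps between consecutive values (wrapping around): 318.270°, 17.207°, 24.523°.
Largest gap = 318.270° ⇒ minimal covering band is its complement: 360° − 318.270° = 41.730°.
Band runs from +162.327° eastward to -155.943°, crossing the antimeridian.

41.730°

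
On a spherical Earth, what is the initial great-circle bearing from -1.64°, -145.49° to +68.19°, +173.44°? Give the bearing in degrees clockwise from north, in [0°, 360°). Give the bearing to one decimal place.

345.4°

Δλ = 173.44 − -145.49 = 318.93°; wrapped into (−180°, 180°]: -41.07°.
θ = atan2( sin Δλ · cos φ₂ , cos φ₁ · sin φ₂ − sin φ₁ · cos φ₂ · cos Δλ )
  = atan2(-0.24409, 0.93606) = -14.615° → normalised to [0°, 360°): 345.385°.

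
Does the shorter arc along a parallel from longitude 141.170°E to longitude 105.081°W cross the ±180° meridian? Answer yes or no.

Yes

Naïve |-105.081 − 141.170| = 246.251° > 180°, so the shorter arc goes the other way round — across 180°.
Signed shortest Δλ = ((-105.081 − 141.170 + 180) mod 360) − 180 = 113.749°.
Going east by 113.749° from +141.170° passes through 180° before reaching -105.081°.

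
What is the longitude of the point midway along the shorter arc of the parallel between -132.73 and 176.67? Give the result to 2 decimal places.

-158.03°

Signed shortest Δλ from -132.73° to +176.67° is -50.60°.
Midpoint longitude = -132.73° + (-50.60°)/2 = -132.73° − 25.30° = -158.03°.
(The naïve average (-132.73 + +176.67)/2 = 21.97° is on the wrong side of the globe.)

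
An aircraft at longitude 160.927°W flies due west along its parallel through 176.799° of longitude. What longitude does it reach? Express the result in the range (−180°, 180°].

Start at -160.927°; shift −176.799° → -337.726°.
-337.726° lies outside (−180°, 180°]; add 360° → +22.274°.

22.274°E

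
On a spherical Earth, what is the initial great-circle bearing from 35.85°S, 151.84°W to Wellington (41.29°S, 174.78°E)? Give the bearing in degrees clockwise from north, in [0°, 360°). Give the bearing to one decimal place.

Δλ = 174.78 − -151.84 = 326.62°; wrapped into (−180°, 180°]: -33.38°.
θ = atan2( sin Δλ · cos φ₂ , cos φ₁ · sin φ₂ − sin φ₁ · cos φ₂ · cos Δλ )
  = atan2(-0.41340, -0.16740) = -112.044° → normalised to [0°, 360°): 247.956°.

248.0°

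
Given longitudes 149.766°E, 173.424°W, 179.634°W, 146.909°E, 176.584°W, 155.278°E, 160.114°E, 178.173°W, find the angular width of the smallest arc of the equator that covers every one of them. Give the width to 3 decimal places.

39.667°

Sort the longitudes: -179.634°, -178.173°, -176.584°, -173.424°, +146.909°, +149.766°, +155.278°, +160.114°.
Eastward gaps between consecutive values (wrapping around): 1.461°, 1.589°, 3.160°, 320.333°, 2.857°, 5.512°, 4.836°, 20.252°.
Largest gap = 320.333° ⇒ minimal covering band is its complement: 360° − 320.333° = 39.667°.
Band runs from +146.909° eastward to -173.424°, crossing the antimeridian.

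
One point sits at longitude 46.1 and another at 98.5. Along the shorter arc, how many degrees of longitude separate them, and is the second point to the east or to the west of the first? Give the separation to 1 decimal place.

Raw difference: 98.5 − 46.1 = 52.4°.
Normalise into (−180°, 180°]: 52.4° stays 52.4°.
Positive ⇒ the second point lies to the east; separation 52.4°.

52.4° east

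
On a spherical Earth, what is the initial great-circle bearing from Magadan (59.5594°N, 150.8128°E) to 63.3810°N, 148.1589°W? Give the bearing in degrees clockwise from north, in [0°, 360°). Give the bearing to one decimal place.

Δλ = -148.1589 − 150.8128 = -298.9717°; wrapped into (−180°, 180°]: 61.0283°.
θ = atan2( sin Δλ · cos φ₂ , cos φ₁ · sin φ₂ − sin φ₁ · cos φ₂ · cos Δλ )
  = atan2(0.39199, 0.26583) = 55.856° → normalised to [0°, 360°): 55.856°.

55.9°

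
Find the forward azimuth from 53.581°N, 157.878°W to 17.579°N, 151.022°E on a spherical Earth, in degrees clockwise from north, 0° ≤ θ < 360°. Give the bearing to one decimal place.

247.8°

Δλ = 151.022 − -157.878 = 308.900°; wrapped into (−180°, 180°]: -51.100°.
θ = atan2( sin Δλ · cos φ₂ , cos φ₁ · sin φ₂ − sin φ₁ · cos φ₂ · cos Δλ )
  = atan2(-0.74190, -0.30242) = -112.177° → normalised to [0°, 360°): 247.823°.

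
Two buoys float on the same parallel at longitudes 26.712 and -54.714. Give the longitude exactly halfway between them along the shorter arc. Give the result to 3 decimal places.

-14.001°

Signed shortest Δλ from +26.712° to -54.714° is -81.426°.
Midpoint longitude = +26.712° + (-81.426°)/2 = +26.712° − 40.713° = -14.001°.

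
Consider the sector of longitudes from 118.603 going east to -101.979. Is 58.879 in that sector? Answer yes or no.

No

Band width going east from +118.603° to -101.979°: ((-101.979 − 118.603) mod 360) = 139.418°.
Offset of +58.879° east of the west edge: ((58.879 − 118.603) mod 360) = 300.276°.
300.276° > 139.418° ⇒ outside.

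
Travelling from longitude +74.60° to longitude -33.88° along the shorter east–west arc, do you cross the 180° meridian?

No

Signed shortest Δλ = ((-33.88 − 74.60 + 180) mod 360) − 180 = -108.48°.
Going west by 108.48° from +74.60° reaches -33.88° without touching 180°.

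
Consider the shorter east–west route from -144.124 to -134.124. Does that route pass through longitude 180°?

Signed shortest Δλ = ((-134.124 − -144.124 + 180) mod 360) − 180 = 10.0°.
Going east by 10.0° from -144.124° reaches -134.124° without touching 180°.

No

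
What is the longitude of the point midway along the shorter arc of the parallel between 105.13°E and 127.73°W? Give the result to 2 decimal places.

168.70°E

Signed shortest Δλ from +105.13° to -127.73° is +127.14°.
Midpoint longitude = +105.13° + (+127.14°)/2 = +105.13° + 63.57° = +168.70°.
(The naïve average (+105.13 + -127.73)/2 = -11.3° is on the wrong side of the globe.)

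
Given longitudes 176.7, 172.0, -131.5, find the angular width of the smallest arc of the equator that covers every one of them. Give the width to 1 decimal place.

56.5°

Sort the longitudes: -131.5°, +172.0°, +176.7°.
Eastward gaps between consecutive values (wrapping around): 303.5°, 4.7°, 51.8°.
Largest gap = 303.5° ⇒ minimal covering band is its complement: 360° − 303.5° = 56.5°.
Band runs from +172.0° eastward to -131.5°, crossing the antimeridian.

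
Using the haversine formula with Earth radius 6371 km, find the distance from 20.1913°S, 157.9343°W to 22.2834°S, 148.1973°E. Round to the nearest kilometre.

Δλ = 148.1973 − -157.9343 = 306.1316°; wrapped into (−180°, 180°]: -53.8684°.
Δφ = -22.2834 − -20.1913 = -2.0921°.
a = sin²(Δφ/2) + cos φ₁ · cos φ₂ · sin²(Δλ/2) = 0.178522.
c = 2·atan2(√a, √(1−a)) = 0.87244 rad → d = 6371·c ≈ 5558.35 km.

5558 km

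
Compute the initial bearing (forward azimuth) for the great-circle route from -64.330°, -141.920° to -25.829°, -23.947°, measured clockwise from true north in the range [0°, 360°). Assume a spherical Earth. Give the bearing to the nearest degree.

Δλ = -23.947 − -141.920 = 117.973°.
θ = atan2( sin Δλ · cos φ₂ , cos φ₁ · sin φ₂ − sin φ₁ · cos φ₂ · cos Δλ )
  = atan2(0.79494, -0.56926) = 125.607° → normalised to [0°, 360°): 125.607°.

126°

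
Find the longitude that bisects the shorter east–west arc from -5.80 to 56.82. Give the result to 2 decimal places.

+25.51°

Signed shortest Δλ from -5.80° to +56.82° is +62.62°.
Midpoint longitude = -5.80° + (+62.62°)/2 = -5.80° + 31.31° = +25.51°.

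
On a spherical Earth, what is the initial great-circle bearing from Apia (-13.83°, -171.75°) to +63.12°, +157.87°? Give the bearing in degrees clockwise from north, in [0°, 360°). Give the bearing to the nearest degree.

347°

Δλ = 157.87 − -171.75 = 329.62°; wrapped into (−180°, 180°]: -30.38°.
θ = atan2( sin Δλ · cos φ₂ , cos φ₁ · sin φ₂ − sin φ₁ · cos φ₂ · cos Δλ )
  = atan2(-0.22865, 0.95933) = -13.406° → normalised to [0°, 360°): 346.594°.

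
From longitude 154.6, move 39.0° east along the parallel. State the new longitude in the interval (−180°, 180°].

Start at +154.6°; shift +39.0° → +193.6°.
+193.6° lies outside (−180°, 180°]; subtract 360° → -166.4°.

-166.4°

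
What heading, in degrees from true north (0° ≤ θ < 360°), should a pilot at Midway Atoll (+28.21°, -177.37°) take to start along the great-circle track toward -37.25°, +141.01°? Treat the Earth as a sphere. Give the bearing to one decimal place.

213.0°

Δλ = 141.01 − -177.37 = 318.38°; wrapped into (−180°, 180°]: -41.62°.
θ = atan2( sin Δλ · cos φ₂ , cos φ₁ · sin φ₂ − sin φ₁ · cos φ₂ · cos Δλ )
  = atan2(-0.52869, -0.81469) = -147.018° → normalised to [0°, 360°): 212.982°.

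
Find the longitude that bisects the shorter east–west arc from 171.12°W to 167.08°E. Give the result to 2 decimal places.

177.98°E

Signed shortest Δλ from -171.12° to +167.08° is -21.80°.
Midpoint longitude = -171.12° + (-21.80°)/2 = -171.12° − 10.90° = -182.02°.
Normalise into (−180°, 180°]: +177.98°.
(The naïve average (-171.12 + +167.08)/2 = -2.02° is on the wrong side of the globe.)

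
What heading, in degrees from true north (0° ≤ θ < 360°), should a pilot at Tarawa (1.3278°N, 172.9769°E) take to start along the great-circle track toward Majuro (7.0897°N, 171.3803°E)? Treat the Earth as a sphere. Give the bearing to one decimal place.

344.6°

Δλ = 171.3803 − 172.9769 = -1.5966°.
θ = atan2( sin Δλ · cos φ₂ , cos φ₁ · sin φ₂ − sin φ₁ · cos φ₂ · cos Δλ )
  = atan2(-0.02765, 0.10040) = -15.397° → normalised to [0°, 360°): 344.603°.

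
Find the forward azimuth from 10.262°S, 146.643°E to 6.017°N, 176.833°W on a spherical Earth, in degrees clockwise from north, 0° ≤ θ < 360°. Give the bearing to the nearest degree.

Δλ = -176.833 − 146.643 = -323.476°; wrapped into (−180°, 180°]: 36.524°.
θ = atan2( sin Δλ · cos φ₂ , cos φ₁ · sin φ₂ − sin φ₁ · cos φ₂ · cos Δλ )
  = atan2(0.59188, 0.24552) = 67.471° → normalised to [0°, 360°): 67.471°.

67°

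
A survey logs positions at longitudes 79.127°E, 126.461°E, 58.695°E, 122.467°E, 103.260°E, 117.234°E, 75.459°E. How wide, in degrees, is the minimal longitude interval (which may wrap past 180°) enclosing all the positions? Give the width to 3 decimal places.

Sort the longitudes: +58.695°, +75.459°, +79.127°, +103.260°, +117.234°, +122.467°, +126.461°.
Eastward gaps between consecutive values (wrapping around): 16.764°, 3.668°, 24.133°, 13.974°, 5.233°, 3.994°, 292.234°.
Largest gap = 292.234° ⇒ minimal covering band is its complement: 360° − 292.234° = 67.766°.
Band runs from +58.695° eastward to +126.461°.

67.766°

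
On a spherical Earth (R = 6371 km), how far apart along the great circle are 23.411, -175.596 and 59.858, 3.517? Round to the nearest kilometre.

Δλ = 3.517 − -175.596 = 179.113°.
Δφ = 59.858 − 23.411 = 36.447°.
a = sin²(Δφ/2) + cos φ₁ · cos φ₂ · sin²(Δλ/2) = 0.558576.
c = 2·atan2(√a, √(1−a)) = 1.68822 rad → d = 6371·c ≈ 10755.64 km.

10756 km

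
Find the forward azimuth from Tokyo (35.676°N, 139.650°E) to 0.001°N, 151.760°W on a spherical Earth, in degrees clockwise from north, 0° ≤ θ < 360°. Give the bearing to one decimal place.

102.9°

Δλ = -151.760 − 139.650 = -291.410°; wrapped into (−180°, 180°]: 68.590°.
θ = atan2( sin Δλ · cos φ₂ , cos φ₁ · sin φ₂ − sin φ₁ · cos φ₂ · cos Δλ )
  = atan2(0.93099, -0.21288) = 102.880° → normalised to [0°, 360°): 102.880°.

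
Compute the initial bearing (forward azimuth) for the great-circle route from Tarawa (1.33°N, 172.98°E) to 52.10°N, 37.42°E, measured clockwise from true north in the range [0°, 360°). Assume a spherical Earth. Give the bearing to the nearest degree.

332°

Δλ = 37.42 − 172.98 = -135.56°.
θ = atan2( sin Δλ · cos φ₂ , cos φ₁ · sin φ₂ − sin φ₁ · cos φ₂ · cos Δλ )
  = atan2(-0.43010, 0.79905) = -28.292° → normalised to [0°, 360°): 331.708°.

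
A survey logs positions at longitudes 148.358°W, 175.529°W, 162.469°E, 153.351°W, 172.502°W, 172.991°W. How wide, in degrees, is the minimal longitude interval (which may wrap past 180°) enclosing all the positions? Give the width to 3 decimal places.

Sort the longitudes: -175.529°, -172.991°, -172.502°, -153.351°, -148.358°, +162.469°.
Eastward gaps between consecutive values (wrapping around): 2.538°, 0.489°, 19.151°, 4.993°, 310.827°, 22.002°.
Largest gap = 310.827° ⇒ minimal covering band is its complement: 360° − 310.827° = 49.173°.
Band runs from +162.469° eastward to -148.358°, crossing the antimeridian.

49.173°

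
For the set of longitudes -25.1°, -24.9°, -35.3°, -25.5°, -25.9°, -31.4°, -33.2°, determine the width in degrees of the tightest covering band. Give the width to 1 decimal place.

Sort the longitudes: -35.3°, -33.2°, -31.4°, -25.9°, -25.5°, -25.1°, -24.9°.
Eastward gaps between consecutive values (wrapping around): 2.1°, 1.8°, 5.5°, 0.4°, 0.4°, 0.2°, 349.6°.
Largest gap = 349.6° ⇒ minimal covering band is its complement: 360° − 349.6° = 10.4°.
Band runs from -35.3° eastward to -24.9°.

10.4°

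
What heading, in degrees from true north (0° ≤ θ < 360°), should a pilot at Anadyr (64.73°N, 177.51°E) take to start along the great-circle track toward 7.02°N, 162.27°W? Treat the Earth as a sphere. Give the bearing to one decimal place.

156.5°

Δλ = -162.27 − 177.51 = -339.78°; wrapped into (−180°, 180°]: 20.22°.
θ = atan2( sin Δλ · cos φ₂ , cos φ₁ · sin φ₂ − sin φ₁ · cos φ₂ · cos Δλ )
  = atan2(0.34303, -0.79004) = 156.530° → normalised to [0°, 360°): 156.530°.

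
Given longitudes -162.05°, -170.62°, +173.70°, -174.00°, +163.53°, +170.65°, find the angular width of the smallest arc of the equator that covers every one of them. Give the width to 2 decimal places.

Sort the longitudes: -174.00°, -170.62°, -162.05°, +163.53°, +170.65°, +173.70°.
Eastward gaps between consecutive values (wrapping around): 3.38°, 8.57°, 325.58°, 7.12°, 3.05°, 12.30°.
Largest gap = 325.58° ⇒ minimal covering band is its complement: 360° − 325.58° = 34.42°.
Band runs from +163.53° eastward to -162.05°, crossing the antimeridian.

34.42°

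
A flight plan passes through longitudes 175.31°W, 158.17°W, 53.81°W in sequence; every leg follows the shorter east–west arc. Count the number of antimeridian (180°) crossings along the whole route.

0

Leg 1: -175.31° → -158.17°, shortest Δλ = 17.14° (east) — does not cross 180°.
Leg 2: -158.17° → -53.81°, shortest Δλ = 104.36° (east) — does not cross 180°.
Total crossings: 0.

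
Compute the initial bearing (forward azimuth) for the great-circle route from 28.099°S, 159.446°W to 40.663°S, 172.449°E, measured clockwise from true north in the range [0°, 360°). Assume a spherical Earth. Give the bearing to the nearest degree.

234°

Δλ = 172.449 − -159.446 = 331.895°; wrapped into (−180°, 180°]: -28.105°.
θ = atan2( sin Δλ · cos φ₂ , cos φ₁ · sin φ₂ − sin φ₁ · cos φ₂ · cos Δλ )
  = atan2(-0.35735, -0.25966) = -126.003° → normalised to [0°, 360°): 233.997°.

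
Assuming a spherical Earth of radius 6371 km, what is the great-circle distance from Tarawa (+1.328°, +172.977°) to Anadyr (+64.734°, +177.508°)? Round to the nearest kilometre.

Δλ = 177.508 − 172.977 = 4.531°.
Δφ = 64.734 − 1.328 = 63.406°.
a = sin²(Δφ/2) + cos φ₁ · cos φ₂ · sin²(Δλ/2) = 0.276834.
c = 2·atan2(√a, √(1−a)) = 1.10813 rad → d = 6371·c ≈ 7059.92 km.

7060 km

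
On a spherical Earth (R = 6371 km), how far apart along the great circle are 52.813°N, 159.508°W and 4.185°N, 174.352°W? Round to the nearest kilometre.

Δλ = -174.352 − -159.508 = -14.844°.
Δφ = 4.185 − 52.813 = -48.628°.
a = sin²(Δφ/2) + cos φ₁ · cos φ₂ · sin²(Δλ/2) = 0.179586.
c = 2·atan2(√a, √(1−a)) = 0.87522 rad → d = 6371·c ≈ 5576.03 km.

5576 km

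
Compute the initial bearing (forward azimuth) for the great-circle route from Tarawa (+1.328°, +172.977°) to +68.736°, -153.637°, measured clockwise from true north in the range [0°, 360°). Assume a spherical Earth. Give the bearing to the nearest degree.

12°

Δλ = -153.637 − 172.977 = -326.614°; wrapped into (−180°, 180°]: 33.386°.
θ = atan2( sin Δλ · cos φ₂ , cos φ₁ · sin φ₂ − sin φ₁ · cos φ₂ · cos Δλ )
  = atan2(0.19957, 0.92465) = 12.179° → normalised to [0°, 360°): 12.179°.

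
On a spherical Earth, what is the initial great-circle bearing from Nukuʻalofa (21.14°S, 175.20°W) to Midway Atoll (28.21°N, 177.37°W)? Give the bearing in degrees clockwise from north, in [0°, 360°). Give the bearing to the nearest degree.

357°

Δλ = -177.37 − -175.20 = -2.17°.
θ = atan2( sin Δλ · cos φ₂ , cos φ₁ · sin φ₂ − sin φ₁ · cos φ₂ · cos Δλ )
  = atan2(-0.03337, 0.75848) = -2.519° → normalised to [0°, 360°): 357.481°.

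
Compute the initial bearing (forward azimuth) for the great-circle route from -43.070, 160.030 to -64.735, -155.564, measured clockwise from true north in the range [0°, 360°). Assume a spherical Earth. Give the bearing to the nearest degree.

Δλ = -155.564 − 160.030 = -315.594°; wrapped into (−180°, 180°]: 44.406°.
θ = atan2( sin Δλ · cos φ₂ , cos φ₁ · sin φ₂ − sin φ₁ · cos φ₂ · cos Δλ )
  = atan2(0.29865, -0.45242) = 146.570° → normalised to [0°, 360°): 146.570°.

147°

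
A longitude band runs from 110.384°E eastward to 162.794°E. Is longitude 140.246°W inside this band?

No

Band width going east from +110.384° to +162.794°: ((162.794 − 110.384) mod 360) = 52.410°.
Offset of -140.246° east of the west edge: ((-140.246 − 110.384) mod 360) = 109.370°.
109.370° > 52.410° ⇒ outside.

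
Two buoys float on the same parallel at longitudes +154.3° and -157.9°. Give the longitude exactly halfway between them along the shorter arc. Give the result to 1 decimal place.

+178.2°

Signed shortest Δλ from +154.3° to -157.9° is +47.8°.
Midpoint longitude = +154.3° + (+47.8°)/2 = +154.3° + 23.9° = +178.2°.
(The naïve average (+154.3 + -157.9)/2 = -1.8° is on the wrong side of the globe.)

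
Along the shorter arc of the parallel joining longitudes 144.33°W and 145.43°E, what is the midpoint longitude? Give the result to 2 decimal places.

179.45°W

Signed shortest Δλ from -144.33° to +145.43° is -70.24°.
Midpoint longitude = -144.33° + (-70.24°)/2 = -144.33° − 35.12° = -179.45°.
(The naïve average (-144.33 + +145.43)/2 = 0.55° is on the wrong side of the globe.)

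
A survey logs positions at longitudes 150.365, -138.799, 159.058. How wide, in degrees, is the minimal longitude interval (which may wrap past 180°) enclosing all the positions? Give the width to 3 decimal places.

70.836°

Sort the longitudes: -138.799°, +150.365°, +159.058°.
Eastward gaps between consecutive values (wrapping around): 289.164°, 8.693°, 62.143°.
Largest gap = 289.164° ⇒ minimal covering band is its complement: 360° − 289.164° = 70.836°.
Band runs from +150.365° eastward to -138.799°, crossing the antimeridian.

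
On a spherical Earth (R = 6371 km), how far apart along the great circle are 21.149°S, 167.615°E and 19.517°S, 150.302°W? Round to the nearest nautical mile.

2364 nmi

Δλ = -150.302 − 167.615 = -317.917°; wrapped into (−180°, 180°]: 42.083°.
Δφ = -19.517 − -21.149 = 1.632°.
a = sin²(Δφ/2) + cos φ₁ · cos φ₂ · sin²(Δλ/2) = 0.113524.
c = 2·atan2(√a, √(1−a)) = 0.68732 rad → d = 6371·c ≈ 4378.90 km ≈ 2364.42 nmi.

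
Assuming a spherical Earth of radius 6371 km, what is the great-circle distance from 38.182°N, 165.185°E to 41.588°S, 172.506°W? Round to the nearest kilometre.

9154 km

Δλ = -172.506 − 165.185 = -337.691°; wrapped into (−180°, 180°]: 22.309°.
Δφ = -41.588 − 38.182 = -79.770°.
a = sin²(Δφ/2) + cos φ₁ · cos φ₂ · sin²(Δλ/2) = 0.433203.
c = 2·atan2(√a, √(1−a)) = 1.43680 rad → d = 6371·c ≈ 9153.86 km.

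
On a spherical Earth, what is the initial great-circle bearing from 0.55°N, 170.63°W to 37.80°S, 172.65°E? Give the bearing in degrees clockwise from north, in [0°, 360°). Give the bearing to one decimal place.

Δλ = 172.65 − -170.63 = 343.28°; wrapped into (−180°, 180°]: -16.72°.
θ = atan2( sin Δλ · cos φ₂ , cos φ₁ · sin φ₂ − sin φ₁ · cos φ₂ · cos Δλ )
  = atan2(-0.22732, -0.62014) = -159.869° → normalised to [0°, 360°): 200.131°.

200.1°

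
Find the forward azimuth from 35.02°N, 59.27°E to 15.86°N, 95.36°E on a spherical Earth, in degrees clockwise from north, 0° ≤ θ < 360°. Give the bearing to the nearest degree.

Δλ = 95.36 − 59.27 = 36.09°.
θ = atan2( sin Δλ · cos φ₂ , cos φ₁ · sin φ₂ − sin φ₁ · cos φ₂ · cos Δλ )
  = atan2(0.56663, -0.22227) = 111.418° → normalised to [0°, 360°): 111.418°.

111°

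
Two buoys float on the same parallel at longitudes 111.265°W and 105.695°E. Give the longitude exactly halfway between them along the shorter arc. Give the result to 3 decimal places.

Signed shortest Δλ from -111.265° to +105.695° is -143.040°.
Midpoint longitude = -111.265° + (-143.040°)/2 = -111.265° − 71.520° = -182.785°.
Normalise into (−180°, 180°]: +177.215°.
(The naïve average (-111.265 + +105.695)/2 = -2.785° is on the wrong side of the globe.)

177.215°E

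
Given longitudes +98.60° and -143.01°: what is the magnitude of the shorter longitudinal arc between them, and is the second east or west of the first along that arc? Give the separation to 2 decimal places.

118.39° east

Raw difference: -143.01 − 98.60 = -241.61°.
Normalise into (−180°, 180°]: -241.61° + 360° = 118.39°.
Positive ⇒ the second point lies to the east; separation 118.39°.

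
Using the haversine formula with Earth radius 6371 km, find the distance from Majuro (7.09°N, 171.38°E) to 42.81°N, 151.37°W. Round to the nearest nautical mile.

Δλ = -151.37 − 171.38 = -322.75°; wrapped into (−180°, 180°]: 37.25°.
Δφ = 42.81 − 7.09 = 35.72°.
a = sin²(Δφ/2) + cos φ₁ · cos φ₂ · sin²(Δλ/2) = 0.168316.
c = 2·atan2(√a, √(1−a)) = 0.84548 rad → d = 6371·c ≈ 5386.58 km ≈ 2908.52 nmi.

2909 nmi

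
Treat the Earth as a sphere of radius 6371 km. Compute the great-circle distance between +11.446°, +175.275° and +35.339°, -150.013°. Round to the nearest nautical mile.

Δλ = -150.013 − 175.275 = -325.288°; wrapped into (−180°, 180°]: 34.712°.
Δφ = 35.339 − 11.446 = 23.893°.
a = sin²(Δφ/2) + cos φ₁ · cos φ₂ · sin²(Δλ/2) = 0.113996.
c = 2·atan2(√a, √(1−a)) = 0.68880 rad → d = 6371·c ≈ 4388.35 km ≈ 2369.52 nmi.

2370 nmi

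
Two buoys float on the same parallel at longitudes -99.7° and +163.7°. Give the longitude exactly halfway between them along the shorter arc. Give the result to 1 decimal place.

-148.0°

Signed shortest Δλ from -99.7° to +163.7° is -96.6°.
Midpoint longitude = -99.7° + (-96.6°)/2 = -99.7° − 48.3° = -148.0°.
(The naïve average (-99.7 + +163.7)/2 = 32.0° is on the wrong side of the globe.)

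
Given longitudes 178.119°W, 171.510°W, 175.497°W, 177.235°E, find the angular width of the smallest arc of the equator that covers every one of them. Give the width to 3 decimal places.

11.255°

Sort the longitudes: -178.119°, -175.497°, -171.510°, +177.235°.
Eastward gaps between consecutive values (wrapping around): 2.622°, 3.987°, 348.745°, 4.646°.
Largest gap = 348.745° ⇒ minimal covering band is its complement: 360° − 348.745° = 11.255°.
Band runs from +177.235° eastward to -171.510°, crossing the antimeridian.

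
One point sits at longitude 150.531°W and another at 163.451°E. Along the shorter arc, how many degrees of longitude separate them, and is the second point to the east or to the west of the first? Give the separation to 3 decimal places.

Raw difference: 163.451 − -150.531 = 313.982°.
Normalise into (−180°, 180°]: 313.982° − 360° = -46.018°.
Negative ⇒ the second point lies to the west; separation 46.018°.

46.018° west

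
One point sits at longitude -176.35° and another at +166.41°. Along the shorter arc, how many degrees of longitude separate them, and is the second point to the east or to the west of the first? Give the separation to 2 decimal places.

Raw difference: 166.41 − -176.35 = 342.76°.
Normalise into (−180°, 180°]: 342.76° − 360° = -17.24°.
Negative ⇒ the second point lies to the west; separation 17.24°.

17.24° west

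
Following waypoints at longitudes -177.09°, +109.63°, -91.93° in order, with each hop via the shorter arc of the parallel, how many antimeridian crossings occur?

2

Leg 1: -177.09° → +109.63°, shortest Δλ = -73.28° (west) — crosses 180°.
Leg 2: +109.63° → -91.93°, shortest Δλ = 158.44° (east) — crosses 180°.
Total crossings: 2.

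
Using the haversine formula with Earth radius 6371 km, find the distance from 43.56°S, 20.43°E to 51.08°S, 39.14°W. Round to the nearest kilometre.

4441 km

Δλ = -39.14 − 20.43 = -59.57°.
Δφ = -51.08 − -43.56 = -7.52°.
a = sin²(Δφ/2) + cos φ₁ · cos φ₂ · sin²(Δλ/2) = 0.116637.
c = 2·atan2(√a, √(1−a)) = 0.69707 rad → d = 6371·c ≈ 4441.04 km.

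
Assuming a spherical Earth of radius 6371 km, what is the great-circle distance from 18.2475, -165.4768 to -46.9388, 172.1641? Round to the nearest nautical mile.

4096 nmi

Δλ = 172.1641 − -165.4768 = 337.6409°; wrapped into (−180°, 180°]: -22.3591°.
Δφ = -46.9388 − 18.2475 = -65.1863°.
a = sin²(Δφ/2) + cos φ₁ · cos φ₂ · sin²(Δλ/2) = 0.314541.
c = 2·atan2(√a, √(1−a)) = 1.19080 rad → d = 6371·c ≈ 7586.58 km ≈ 4096.43 nmi.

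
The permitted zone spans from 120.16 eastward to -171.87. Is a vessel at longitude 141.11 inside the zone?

Band width going east from +120.16° to -171.87°: ((-171.87 − 120.16) mod 360) = 67.97°.
Offset of +141.11° east of the west edge: ((141.11 − 120.16) mod 360) = 20.95°.
20.95° ≤ 67.97° ⇒ inside.

Yes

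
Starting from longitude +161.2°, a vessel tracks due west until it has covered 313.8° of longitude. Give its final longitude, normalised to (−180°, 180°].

Start at +161.2°; shift −313.8° → -152.6°.
-152.6° already lies in (−180°, 180°].

-152.6°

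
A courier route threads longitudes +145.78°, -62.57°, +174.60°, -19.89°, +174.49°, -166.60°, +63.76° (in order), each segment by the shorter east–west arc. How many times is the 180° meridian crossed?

6

Leg 1: +145.78° → -62.57°, shortest Δλ = 151.65° (east) — crosses 180°.
Leg 2: -62.57° → +174.60°, shortest Δλ = -122.83° (west) — crosses 180°.
Leg 3: +174.60° → -19.89°, shortest Δλ = 165.51° (east) — crosses 180°.
Leg 4: -19.89° → +174.49°, shortest Δλ = -165.62° (west) — crosses 180°.
Leg 5: +174.49° → -166.60°, shortest Δλ = 18.91° (east) — crosses 180°.
Leg 6: -166.60° → +63.76°, shortest Δλ = -129.64° (west) — crosses 180°.
Total crossings: 6.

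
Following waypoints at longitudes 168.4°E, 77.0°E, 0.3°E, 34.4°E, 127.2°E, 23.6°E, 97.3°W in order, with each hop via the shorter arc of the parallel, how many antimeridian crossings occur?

0

Leg 1: +168.4° → +77.0°, shortest Δλ = -91.4° (west) — does not cross 180°.
Leg 2: +77.0° → +0.3°, shortest Δλ = -76.7° (west) — does not cross 180°.
Leg 3: +0.3° → +34.4°, shortest Δλ = 34.1° (east) — does not cross 180°.
Leg 4: +34.4° → +127.2°, shortest Δλ = 92.8° (east) — does not cross 180°.
Leg 5: +127.2° → +23.6°, shortest Δλ = -103.6° (west) — does not cross 180°.
Leg 6: +23.6° → -97.3°, shortest Δλ = -120.9° (west) — does not cross 180°.
Total crossings: 0.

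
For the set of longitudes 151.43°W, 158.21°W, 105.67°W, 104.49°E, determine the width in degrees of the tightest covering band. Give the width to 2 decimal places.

149.84°

Sort the longitudes: -158.21°, -151.43°, -105.67°, +104.49°.
Eastward gaps between consecutive values (wrapping around): 6.78°, 45.76°, 210.16°, 97.30°.
Largest gap = 210.16° ⇒ minimal covering band is its complement: 360° − 210.16° = 149.84°.
Band runs from +104.49° eastward to -105.67°, crossing the antimeridian.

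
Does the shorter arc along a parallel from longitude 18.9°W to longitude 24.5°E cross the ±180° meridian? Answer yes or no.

No

Signed shortest Δλ = ((24.5 − -18.9 + 180) mod 360) − 180 = 43.4°.
Going east by 43.4° from -18.9° reaches +24.5° without touching 180°.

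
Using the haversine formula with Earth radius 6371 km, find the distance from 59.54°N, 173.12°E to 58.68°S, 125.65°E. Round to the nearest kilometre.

13781 km

Δλ = 125.65 − 173.12 = -47.47°.
Δφ = -58.68 − 59.54 = -118.22°.
a = sin²(Δφ/2) + cos φ₁ · cos φ₂ · sin²(Δλ/2) = 0.779122.
c = 2·atan2(√a, √(1−a)) = 2.16306 rad → d = 6371·c ≈ 13780.88 km.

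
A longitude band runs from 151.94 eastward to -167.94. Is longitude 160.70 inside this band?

Yes

Band width going east from +151.94° to -167.94°: ((-167.94 − 151.94) mod 360) = 40.12°.
Offset of +160.70° east of the west edge: ((160.70 − 151.94) mod 360) = 8.76°.
8.76° ≤ 40.12° ⇒ inside.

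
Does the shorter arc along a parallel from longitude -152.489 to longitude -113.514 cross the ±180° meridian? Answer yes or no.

Signed shortest Δλ = ((-113.514 − -152.489 + 180) mod 360) − 180 = 38.975°.
Going east by 38.975° from -152.489° reaches -113.514° without touching 180°.

No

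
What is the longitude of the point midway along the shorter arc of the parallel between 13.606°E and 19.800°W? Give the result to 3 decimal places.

Signed shortest Δλ from +13.606° to -19.800° is -33.406°.
Midpoint longitude = +13.606° + (-33.406°)/2 = +13.606° − 16.703° = -3.097°.

3.097°W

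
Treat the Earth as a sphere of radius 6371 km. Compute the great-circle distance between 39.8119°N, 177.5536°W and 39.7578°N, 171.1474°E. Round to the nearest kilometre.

965 km

Δλ = 171.1474 − -177.5536 = 348.7010°; wrapped into (−180°, 180°]: -11.2990°.
Δφ = 39.7578 − 39.8119 = -0.0541°.
a = sin²(Δφ/2) + cos φ₁ · cos φ₂ · sin²(Δλ/2) = 0.005723.
c = 2·atan2(√a, √(1−a)) = 0.15144 rad → d = 6371·c ≈ 964.85 km.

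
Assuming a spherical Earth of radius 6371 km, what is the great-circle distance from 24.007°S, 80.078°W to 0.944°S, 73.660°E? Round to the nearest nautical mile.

8666 nmi

Δλ = 73.660 − -80.078 = 153.738°.
Δφ = -0.944 − -24.007 = 23.063°.
a = sin²(Δφ/2) + cos φ₁ · cos φ₂ · sin²(Δλ/2) = 0.906195.
c = 2·atan2(√a, √(1−a)) = 2.51904 rad → d = 6371·c ≈ 16048.78 km ≈ 8665.65 nmi.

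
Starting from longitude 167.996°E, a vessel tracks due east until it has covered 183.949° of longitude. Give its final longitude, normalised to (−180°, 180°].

Start at +167.996°; shift +183.949° → +351.945°.
+351.945° lies outside (−180°, 180°]; subtract 360° → -8.055°.

8.055°W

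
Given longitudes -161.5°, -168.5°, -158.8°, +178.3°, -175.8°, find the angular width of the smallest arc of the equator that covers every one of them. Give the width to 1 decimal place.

22.9°

Sort the longitudes: -175.8°, -168.5°, -161.5°, -158.8°, +178.3°.
Eastward gaps between consecutive values (wrapping around): 7.3°, 7.0°, 2.7°, 337.1°, 5.9°.
Largest gap = 337.1° ⇒ minimal covering band is its complement: 360° − 337.1° = 22.9°.
Band runs from +178.3° eastward to -158.8°, crossing the antimeridian.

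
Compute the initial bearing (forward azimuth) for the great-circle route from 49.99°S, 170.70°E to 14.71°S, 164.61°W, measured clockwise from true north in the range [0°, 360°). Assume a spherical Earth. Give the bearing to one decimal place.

38.4°

Δλ = -164.61 − 170.70 = -335.31°; wrapped into (−180°, 180°]: 24.69°.
θ = atan2( sin Δλ · cos φ₂ , cos φ₁ · sin φ₂ − sin φ₁ · cos φ₂ · cos Δλ )
  = atan2(0.40402, 0.50985) = 38.394° → normalised to [0°, 360°): 38.394°.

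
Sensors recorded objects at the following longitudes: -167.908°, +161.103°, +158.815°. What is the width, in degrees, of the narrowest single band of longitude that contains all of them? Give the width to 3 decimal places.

33.277°

Sort the longitudes: -167.908°, +158.815°, +161.103°.
Eastward gaps between consecutive values (wrapping around): 326.723°, 2.288°, 30.989°.
Largest gap = 326.723° ⇒ minimal covering band is its complement: 360° − 326.723° = 33.277°.
Band runs from +158.815° eastward to -167.908°, crossing the antimeridian.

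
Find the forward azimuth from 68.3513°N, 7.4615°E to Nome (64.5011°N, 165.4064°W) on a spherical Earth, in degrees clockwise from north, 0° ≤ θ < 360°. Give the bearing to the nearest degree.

Δλ = -165.4064 − 7.4615 = -172.8679°.
θ = atan2( sin Δλ · cos φ₂ , cos φ₁ · sin φ₂ − sin φ₁ · cos φ₂ · cos Δλ )
  = atan2(-0.05345, 0.73001) = -4.188° → normalised to [0°, 360°): 355.812°.

356°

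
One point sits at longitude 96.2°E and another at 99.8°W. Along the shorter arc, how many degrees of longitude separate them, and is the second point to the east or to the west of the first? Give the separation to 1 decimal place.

164.0° east

Raw difference: -99.8 − 96.2 = -196.0°.
Normalise into (−180°, 180°]: -196.0° + 360° = 164.0°.
Positive ⇒ the second point lies to the east; separation 164.0°.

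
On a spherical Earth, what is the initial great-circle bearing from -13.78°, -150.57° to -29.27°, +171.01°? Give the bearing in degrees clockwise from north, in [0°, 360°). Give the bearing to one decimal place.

240.1°

Δλ = 171.01 − -150.57 = 321.58°; wrapped into (−180°, 180°]: -38.42°.
θ = atan2( sin Δλ · cos φ₂ , cos φ₁ · sin φ₂ − sin φ₁ · cos φ₂ · cos Δλ )
  = atan2(-0.54208, -0.31206) = -119.928° → normalised to [0°, 360°): 240.072°.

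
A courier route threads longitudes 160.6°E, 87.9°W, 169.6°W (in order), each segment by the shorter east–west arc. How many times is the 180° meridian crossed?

1

Leg 1: +160.6° → -87.9°, shortest Δλ = 111.5° (east) — crosses 180°.
Leg 2: -87.9° → -169.6°, shortest Δλ = -81.7° (west) — does not cross 180°.
Total crossings: 1.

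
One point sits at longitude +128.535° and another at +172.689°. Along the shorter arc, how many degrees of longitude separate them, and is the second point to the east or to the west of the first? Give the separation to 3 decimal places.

Raw difference: 172.689 − 128.535 = 44.154°.
Normalise into (−180°, 180°]: 44.154° stays 44.154°.
Positive ⇒ the second point lies to the east; separation 44.154°.

44.154° east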